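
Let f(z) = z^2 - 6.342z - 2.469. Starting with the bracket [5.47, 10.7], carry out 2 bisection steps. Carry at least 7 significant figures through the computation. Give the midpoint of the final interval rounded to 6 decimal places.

6.123750

f(5.470000) = -7.238840, f(10.700000) = 44.161600 (opposite signs)
step 1: m = 8.085000, f(m) = 11.623155 > 0 → root in [5.470000, 8.085000]
step 2: m = 6.777500, f(m) = 0.482601 > 0 → root in [5.470000, 6.777500]
Midpoint of [5.470000, 6.777500] = 6.123750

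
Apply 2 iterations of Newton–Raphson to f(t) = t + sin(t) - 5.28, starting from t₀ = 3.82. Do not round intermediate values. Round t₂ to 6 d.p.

Newton update: t ← t − f(t)/f'(t).
f'(t) = 1 + cos(t)
t_0 = 3.820000: f = -2.087554, f' = 0.221427 → t_1 = 3.820000 - (-2.087554)/(0.221427) = 13.247737
t_1 = 13.247737: f = 8.597592, f' = 1.776713 → t_2 = 13.247737 - (8.597592)/(1.776713) = 8.408693

8.408693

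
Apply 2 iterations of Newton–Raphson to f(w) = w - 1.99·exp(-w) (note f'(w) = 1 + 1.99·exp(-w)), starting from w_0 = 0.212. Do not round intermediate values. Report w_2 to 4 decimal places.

0.8478

w_0 = 0.212000: f = -1.397840, f' = 2.609840 → w_1 = 0.212000 - (-1.397840)/(2.609840) = 0.747604
w_1 = 0.747604: f = -0.194661, f' = 1.942265 → w_2 = 0.747604 - (-0.194661)/(1.942265) = 0.847827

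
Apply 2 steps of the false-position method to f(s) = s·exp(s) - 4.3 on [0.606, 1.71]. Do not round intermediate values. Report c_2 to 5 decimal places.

1.17580

f(0.606000) = -3.189151, f(1.710000) = 5.154524
step 1: c = 1.027975, f(c) = -1.426399 < 0 → new bracket [1.027975, 1.710000]
step 2: c = 1.175802, f(c) = -0.489528 < 0 → new bracket [1.175802, 1.710000]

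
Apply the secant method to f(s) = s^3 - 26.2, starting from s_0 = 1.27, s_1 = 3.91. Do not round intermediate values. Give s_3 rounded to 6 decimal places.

f(s_0) = -24.151617, f(s_1) = 33.576471
s_2 = 3.910000 - (33.576471)·(3.910000 - 1.270000)/(33.576471 - (-24.151617)) = 2.374493; f(s_2) = -12.812093
s_3 = 2.374493 - (-12.812093)·(2.374493 - 3.910000)/(-12.812093 - (33.576471)) = 2.798586; f(s_3) = -4.281244

2.798586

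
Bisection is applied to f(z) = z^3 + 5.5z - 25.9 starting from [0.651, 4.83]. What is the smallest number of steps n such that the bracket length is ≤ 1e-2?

Initial width b − a = 4.83 − 0.651 = 4.179000.
After n steps the width is (b−a)/2^n; need (b−a)/2^n ≤ 1e-2.
So n ≥ log₂(4.179000/1e-2) = log₂(417.9000) ≈ 8.7070.
Hence n = 9.

9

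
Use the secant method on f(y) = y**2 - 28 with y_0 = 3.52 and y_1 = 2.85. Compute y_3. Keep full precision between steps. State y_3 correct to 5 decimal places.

f(y_0) = -15.609600, f(y_1) = -19.877500
y_2 = 2.850000 - (-19.877500)·(2.850000 - 3.520000)/(-19.877500 - (-15.609600)) = 5.970487; f(y_2) = 7.646711
y_3 = 5.970487 - (7.646711)·(5.970487 - 2.850000)/(7.646711 - (-19.877500)) = 5.103560; f(y_3) = -1.953671

5.10356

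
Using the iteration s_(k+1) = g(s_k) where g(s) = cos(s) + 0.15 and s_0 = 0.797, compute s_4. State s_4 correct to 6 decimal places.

0.818290

s_1 = g(0.797000) = 0.848856
s_2 = g(0.848856) = 0.810842
s_3 = g(0.810842) = 0.838888
s_4 = g(0.838888) = 0.818290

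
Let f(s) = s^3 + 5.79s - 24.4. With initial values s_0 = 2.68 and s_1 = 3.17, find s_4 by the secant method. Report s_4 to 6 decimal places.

2.249948

f(s_0) = 10.366032, f(s_1) = 25.809313
s_2 = 3.170000 - (25.809313)·(3.170000 - 2.680000)/(25.809313 - (10.366032)) = 2.351096; f(s_2) = 2.208889
s_3 = 2.351096 - (2.208889)·(2.351096 - 3.170000)/(2.208889 - (25.809313)) = 2.274451; f(s_3) = 0.535086
s_4 = 2.274451 - (0.535086)·(2.274451 - 2.351096)/(0.535086 - (2.208889)) = 2.249948; f(s_4) = 0.017040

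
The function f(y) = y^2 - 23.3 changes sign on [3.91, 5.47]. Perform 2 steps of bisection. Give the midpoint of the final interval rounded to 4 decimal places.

4.8850

f(3.910000) = -8.011900, f(5.470000) = 6.620900 (opposite signs)
step 1: m = 4.690000, f(m) = -1.303900 < 0 → root in [4.690000, 5.470000]
step 2: m = 5.080000, f(m) = 2.506400 > 0 → root in [4.690000, 5.080000]
Midpoint of [4.690000, 5.080000] = 4.885000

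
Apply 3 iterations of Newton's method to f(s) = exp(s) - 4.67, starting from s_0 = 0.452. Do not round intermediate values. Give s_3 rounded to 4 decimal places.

Newton update: s ← s − f(s)/f'(s).
f'(s) = exp(s)
s_0 = 0.452000: f = -3.098548, f' = 1.571452 → s_1 = 0.452000 - (-3.098548)/(1.571452) = 2.423774
s_1 = 2.423774: f = 6.618381, f' = 11.288381 → s_2 = 2.423774 - (6.618381)/(11.288381) = 1.837474
s_2 = 1.837474: f = 1.610651, f' = 6.280651 → s_3 = 1.837474 - (1.610651)/(6.280651) = 1.581027

1.5810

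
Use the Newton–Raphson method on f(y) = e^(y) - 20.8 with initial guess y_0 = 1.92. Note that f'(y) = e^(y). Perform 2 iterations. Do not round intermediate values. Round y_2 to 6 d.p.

3.362218

y_0 = 1.920000: f = -13.979042, f' = 6.820958 → y_1 = 1.920000 - (-13.979042)/(6.820958) = 3.969425
y_1 = 3.969425: f = 32.154064, f' = 52.954064 → y_2 = 3.969425 - (32.154064)/(52.954064) = 3.362218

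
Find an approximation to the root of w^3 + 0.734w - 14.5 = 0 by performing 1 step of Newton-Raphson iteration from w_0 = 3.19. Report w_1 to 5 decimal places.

Newton update: w ← w − f(w)/f'(w).
f'(w) = 3w^2 + 0.734
w_0 = 3.190000: f = 20.303219, f' = 31.262300 → w_1 = 3.190000 - (20.303219)/(31.262300) = 2.540553

2.54055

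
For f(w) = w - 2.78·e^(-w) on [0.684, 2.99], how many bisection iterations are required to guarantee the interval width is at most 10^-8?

Initial width b − a = 2.99 − 0.684 = 2.306000.
After n steps the width is (b−a)/2^n; need (b−a)/2^n ≤ 10^-8.
So n ≥ log₂(2.306000/10^-8) = log₂(230600000.0000) ≈ 27.7808.
Hence n = 28.

28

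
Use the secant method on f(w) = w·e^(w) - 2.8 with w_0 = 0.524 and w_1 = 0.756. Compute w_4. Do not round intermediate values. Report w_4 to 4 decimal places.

1.0127

f(w_0) = -1.915085, f(w_1) = -1.189916
w_2 = 0.756000 - (-1.189916)·(0.756000 - 0.524000)/(-1.189916 - (-1.915085)) = 1.136685; f(w_2) = 0.742387
w_3 = 1.136685 - (0.742387)·(1.136685 - 0.756000)/(0.742387 - (-1.189916)) = 0.990427; f(w_3) = -0.133393
w_4 = 0.990427 - (-0.133393)·(0.990427 - 1.136685)/(-0.133393 - (0.742387)) = 1.012704; f(w_4) = -0.011993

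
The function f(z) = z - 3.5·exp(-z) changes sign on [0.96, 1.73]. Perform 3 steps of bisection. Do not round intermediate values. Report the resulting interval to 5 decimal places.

[1.05625, 1.15250]

f(0.960000) = -0.380125, f(1.730000) = 1.109505 (opposite signs)
step 1: m = 1.345000, f(m) = 0.433111 > 0 → root in [0.960000, 1.345000]
step 2: m = 1.152500, f(m) = 0.047038 > 0 → root in [0.960000, 1.152500]
step 3: m = 1.056250, f(m) = -0.160901 < 0 → root in [1.056250, 1.152500]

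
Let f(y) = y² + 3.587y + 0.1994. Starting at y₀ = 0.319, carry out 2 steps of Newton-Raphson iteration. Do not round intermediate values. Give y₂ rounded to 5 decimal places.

f'(y) = 2y + 3.587
y_0 = 0.319000: f = 1.445414, f' = 4.225000 → y_1 = 0.319000 - (1.445414)/(4.225000) = -0.023110
y_1 = -0.023110: f = 0.117039, f' = 3.540780 → y_2 = -0.023110 - (0.117039)/(3.540780) = -0.056164

-0.05616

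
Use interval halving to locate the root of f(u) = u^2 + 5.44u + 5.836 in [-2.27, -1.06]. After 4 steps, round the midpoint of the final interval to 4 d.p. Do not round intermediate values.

-1.4759

f(-2.270000) = -1.359900, f(-1.060000) = 1.193200 (opposite signs)
step 1: m = -1.665000, f(m) = -0.449375 < 0 → root in [-1.665000, -1.060000]
step 2: m = -1.362500, f(m) = 0.280406 > 0 → root in [-1.665000, -1.362500]
step 3: m = -1.513750, f(m) = -0.107361 < 0 → root in [-1.513750, -1.362500]
step 4: m = -1.438125, f(m) = 0.080804 > 0 → root in [-1.513750, -1.438125]
Midpoint of [-1.513750, -1.438125] = -1.475937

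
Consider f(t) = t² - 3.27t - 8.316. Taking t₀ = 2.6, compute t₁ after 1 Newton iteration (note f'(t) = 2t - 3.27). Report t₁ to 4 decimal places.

t_0 = 2.600000: f = -10.058000, f' = 1.930000 → t_1 = 2.600000 - (-10.058000)/(1.930000) = 7.811399

7.8114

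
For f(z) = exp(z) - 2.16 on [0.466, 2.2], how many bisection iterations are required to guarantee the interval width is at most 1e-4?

15

Initial width b − a = 2.2 − 0.466 = 1.734000.
After n steps the width is (b−a)/2^n; need (b−a)/2^n ≤ 1e-4.
So n ≥ log₂(1.734000/1e-4) = log₂(17340.0000) ≈ 14.0818.
Hence n = 15.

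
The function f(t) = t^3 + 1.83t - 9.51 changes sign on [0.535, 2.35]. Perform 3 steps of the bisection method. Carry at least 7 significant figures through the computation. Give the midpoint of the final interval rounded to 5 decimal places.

f(0.535000) = -8.377820, f(2.350000) = 7.768375 (opposite signs)
step 1: m = 1.442500, f(m) = -3.868662 < 0 → root in [1.442500, 2.350000]
step 2: m = 1.896250, f(m) = 0.778605 > 0 → root in [1.442500, 1.896250]
step 3: m = 1.669375, f(m) = -1.802808 < 0 → root in [1.669375, 1.896250]
Midpoint of [1.669375, 1.896250] = 1.782813

1.78281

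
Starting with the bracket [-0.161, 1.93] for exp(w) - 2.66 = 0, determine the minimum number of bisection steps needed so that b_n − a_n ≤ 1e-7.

Initial width b − a = 1.93 − -0.161 = 2.091000.
After n steps the width is (b−a)/2^n; need (b−a)/2^n ≤ 1e-7.
So n ≥ log₂(2.091000/1e-7) = log₂(20910000.0000) ≈ 24.3177.
Hence n = 25.

25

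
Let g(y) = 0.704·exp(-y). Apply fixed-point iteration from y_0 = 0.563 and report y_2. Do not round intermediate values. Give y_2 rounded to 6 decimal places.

0.471468

y_1 = g(0.563000) = 0.400927
y_2 = g(0.400927) = 0.471468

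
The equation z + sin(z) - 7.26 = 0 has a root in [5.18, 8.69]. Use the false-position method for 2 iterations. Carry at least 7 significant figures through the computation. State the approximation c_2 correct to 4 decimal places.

6.8040

f(5.180000) = -2.972648, f(8.690000) = 2.100422
step 1: c = 7.236741, f(c) = 0.792220 > 0 → new bracket [5.180000, 7.236741]
step 2: c = 6.803953, f(c) = 0.041499 > 0 → new bracket [5.180000, 6.803953]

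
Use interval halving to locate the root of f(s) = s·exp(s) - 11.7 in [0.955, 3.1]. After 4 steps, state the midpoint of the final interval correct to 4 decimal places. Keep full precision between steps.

f(0.955000) = -9.218270, f(3.100000) = 57.113649 (opposite signs)
step 1: m = 2.027500, f(m) = 3.699014 > 0 → root in [0.955000, 2.027500]
step 2: m = 1.491250, f(m) = -5.074905 < 0 → root in [1.491250, 2.027500]
step 3: m = 1.759375, f(m) = -1.480132 < 0 → root in [1.759375, 2.027500]
step 4: m = 1.893437, f(m) = 0.876518 > 0 → root in [1.759375, 1.893437]
Midpoint of [1.759375, 1.893437] = 1.826406

1.8264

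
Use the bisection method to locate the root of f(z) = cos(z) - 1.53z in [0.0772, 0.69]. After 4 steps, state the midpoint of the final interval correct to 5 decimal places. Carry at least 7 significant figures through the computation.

0.55595

f(0.077200) = 0.878906, f(0.690000) = -0.284454 (opposite signs)
step 1: m = 0.383600, f(m) = 0.340415 > 0 → root in [0.383600, 0.690000]
step 2: m = 0.536800, f(m) = 0.038046 > 0 → root in [0.536800, 0.690000]
step 3: m = 0.613400, f(m) = -0.120806 < 0 → root in [0.536800, 0.613400]
step 4: m = 0.575100, f(m) = -0.040765 < 0 → root in [0.536800, 0.575100]
Midpoint of [0.536800, 0.575100] = 0.555950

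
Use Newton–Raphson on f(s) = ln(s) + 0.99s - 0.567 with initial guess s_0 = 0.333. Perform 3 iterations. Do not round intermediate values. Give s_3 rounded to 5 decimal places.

0.79915

f'(s) = 1/s + 0.99
s_0 = 0.333000: f = -1.336943, f' = 3.993003 → s_1 = 0.333000 - (-1.336943)/(3.993003) = 0.667821
s_1 = 0.667821: f = -0.309591, f' = 2.487406 → s_2 = 0.667821 - (-0.309591)/(2.487406) = 0.792285
s_2 = 0.792285: f = -0.015472, f' = 2.252172 → s_3 = 0.792285 - (-0.015472)/(2.252172) = 0.799155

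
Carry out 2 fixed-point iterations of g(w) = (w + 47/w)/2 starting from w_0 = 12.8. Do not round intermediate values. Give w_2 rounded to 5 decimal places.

6.97132

w_1 = g(12.800000) = 8.235938
w_2 = g(8.235938) = 6.971317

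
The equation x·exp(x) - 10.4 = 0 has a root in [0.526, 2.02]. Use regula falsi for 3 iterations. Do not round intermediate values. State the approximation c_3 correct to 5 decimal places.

False-position update: c = (a·f(b) − b·f(a))/(f(b) − f(a)); replace the endpoint whose sign matches f(c).
f(0.526000) = -9.509929, f(2.020000) = 4.827416
step 1: c = 1.516967, f(c) = -3.485092 < 0 → new bracket [1.516967, 2.020000]
step 2: c = 1.727868, f(c) = -0.674453 < 0 → new bracket [1.727868, 2.020000]
step 3: c = 1.763679, f(c) = -0.110938 < 0 → new bracket [1.763679, 2.020000]

1.76368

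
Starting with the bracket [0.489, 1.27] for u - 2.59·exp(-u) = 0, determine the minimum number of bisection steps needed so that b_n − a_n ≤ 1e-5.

Initial width b − a = 1.27 − 0.489 = 0.781000.
After n steps the width is (b−a)/2^n; need (b−a)/2^n ≤ 1e-5.
So n ≥ log₂(0.781000/1e-5) = log₂(78100.0000) ≈ 16.2530.
Hence n = 17.

17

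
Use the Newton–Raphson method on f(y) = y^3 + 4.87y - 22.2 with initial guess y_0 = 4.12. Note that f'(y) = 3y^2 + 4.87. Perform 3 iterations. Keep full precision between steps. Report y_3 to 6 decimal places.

2.247013

Newton update: y ← y − f(y)/f'(y).
y_0 = 4.120000: f = 67.798928, f' = 55.793200 → y_1 = 4.120000 - (67.798928)/(55.793200) = 2.904817
y_1 = 2.904817: f = 16.457205, f' = 30.183892 → y_2 = 2.904817 - (16.457205)/(30.183892) = 2.359586
y_2 = 2.359586: f = 2.428523, f' = 21.572938 → y_3 = 2.359586 - (2.428523)/(21.572938) = 2.247013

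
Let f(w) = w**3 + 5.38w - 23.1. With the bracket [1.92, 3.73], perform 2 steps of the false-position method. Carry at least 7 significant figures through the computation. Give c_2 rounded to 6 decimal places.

2.184024

f(1.920000) = -5.692512, f(3.730000) = 48.862517
step 1: c = 2.108863, f(c) = -2.375557 < 0 → new bracket [2.108863, 3.730000]
step 2: c = 2.184024, f(c) = -0.932236 < 0 → new bracket [2.184024, 3.730000]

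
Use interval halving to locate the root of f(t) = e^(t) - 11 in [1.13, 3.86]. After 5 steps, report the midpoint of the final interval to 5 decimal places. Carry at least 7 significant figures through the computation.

f(1.130000) = -7.904343, f(3.860000) = 36.465351 (opposite signs)
step 1: m = 2.495000, f(m) = 1.121734 > 0 → root in [1.130000, 2.495000]
step 2: m = 1.812500, f(m) = -4.874257 < 0 → root in [1.812500, 2.495000]
step 3: m = 2.153750, f(m) = -2.382888 < 0 → root in [2.153750, 2.495000]
step 4: m = 2.324375, f(m) = -0.779710 < 0 → root in [2.324375, 2.495000]
step 5: m = 2.409687, f(m) = 0.130482 > 0 → root in [2.324375, 2.409687]
Midpoint of [2.324375, 2.409687] = 2.367031

2.36703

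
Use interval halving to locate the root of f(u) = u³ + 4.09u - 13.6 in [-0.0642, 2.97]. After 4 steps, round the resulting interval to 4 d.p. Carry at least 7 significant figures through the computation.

f(-0.064200) = -13.862843, f(2.970000) = 24.745373 (opposite signs)
step 1: m = 1.452900, f(m) = -4.590686 < 0 → root in [1.452900, 2.970000]
step 2: m = 2.211450, f(m) = 6.259951 > 0 → root in [1.452900, 2.211450]
step 3: m = 1.832175, f(m) = 0.043960 > 0 → root in [1.452900, 1.832175]
step 4: m = 1.642537, f(m) = -2.450571 < 0 → root in [1.642537, 1.832175]

[1.6425, 1.8322]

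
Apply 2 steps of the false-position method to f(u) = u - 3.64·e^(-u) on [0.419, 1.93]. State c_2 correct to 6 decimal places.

f(0.419000) = -1.975043, f(1.930000) = 1.401661
step 1: c = 1.302788, f(c) = 0.313534 > 0 → new bracket [0.419000, 1.302788]
step 2: c = 1.181709, f(c) = 0.065125 > 0 → new bracket [0.419000, 1.181709]

1.181709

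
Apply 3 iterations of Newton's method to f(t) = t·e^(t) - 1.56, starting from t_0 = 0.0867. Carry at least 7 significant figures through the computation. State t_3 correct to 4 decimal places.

f'(t) = (t + 1)·e^(t)
t_0 = 0.086700: f = -1.465448, f' = 1.185122 → t_1 = 0.086700 - (-1.465448)/(1.185122) = 1.323238
t_1 = 1.323238: f = 3.409499, f' = 8.725059 → t_2 = 1.323238 - (3.409499)/(8.725059) = 0.932467
t_2 = 0.932467: f = 0.809182, f' = 4.909951 → t_3 = 0.932467 - (0.809182)/(4.909951) = 0.767662

0.7677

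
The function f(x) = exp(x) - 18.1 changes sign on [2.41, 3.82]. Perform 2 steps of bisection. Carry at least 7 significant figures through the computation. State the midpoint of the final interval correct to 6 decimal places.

f(2.410000) = -6.966039, f(3.820000) = 27.504208 (opposite signs)
step 1: m = 3.115000, f(m) = 4.433430 > 0 → root in [2.410000, 3.115000]
step 2: m = 2.762500, f(m) = -2.260608 < 0 → root in [2.762500, 3.115000]
Midpoint of [2.762500, 3.115000] = 2.938750

2.938750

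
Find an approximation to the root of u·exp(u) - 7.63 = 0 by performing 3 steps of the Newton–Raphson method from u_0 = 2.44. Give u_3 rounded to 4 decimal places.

Newton update: u ← u − f(u)/f'(u).
f'(u) = (u + 1)·exp(u)
u_0 = 2.440000: f = 20.364219, f' = 39.467260 → u_1 = 2.440000 - (20.364219)/(39.467260) = 1.924022
u_1 = 1.924022: f = 5.546573, f' = 20.025024 → u_2 = 1.924022 - (5.546573)/(20.025024) = 1.647040
u_2 = 1.647040: f = 0.920761, f' = 13.742353 → u_3 = 1.647040 - (0.920761)/(13.742353) = 1.580039

1.5800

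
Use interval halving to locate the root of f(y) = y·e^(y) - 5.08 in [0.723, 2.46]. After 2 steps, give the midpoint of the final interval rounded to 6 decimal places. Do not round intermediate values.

f(0.723000) = -3.590182, f(2.460000) = 23.713836 (opposite signs)
step 1: m = 1.591500, f(m) = 2.736032 > 0 → root in [0.723000, 1.591500]
step 2: m = 1.157250, f(m) = -1.398588 < 0 → root in [1.157250, 1.591500]
Midpoint of [1.157250, 1.591500] = 1.374375

1.374375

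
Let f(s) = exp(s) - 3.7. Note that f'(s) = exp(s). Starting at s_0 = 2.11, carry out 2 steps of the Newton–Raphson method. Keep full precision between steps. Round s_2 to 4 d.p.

1.3372

Newton update: s ← s − f(s)/f'(s).
s_0 = 2.110000: f = 4.548241, f' = 8.248241 → s_1 = 2.110000 - (4.548241)/(8.248241) = 1.558580
s_1 = 1.558580: f = 1.052071, f' = 4.752071 → s_2 = 1.558580 - (1.052071)/(4.752071) = 1.337188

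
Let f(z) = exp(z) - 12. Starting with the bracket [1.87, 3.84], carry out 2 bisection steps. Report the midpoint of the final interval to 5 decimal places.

2.60875

f(1.870000) = -5.511704, f(3.840000) = 34.525474 (opposite signs)
step 1: m = 2.855000, f(m) = 5.374437 > 0 → root in [1.870000, 2.855000]
step 2: m = 2.362500, f(m) = -1.382538 < 0 → root in [2.362500, 2.855000]
Midpoint of [2.362500, 2.855000] = 2.608750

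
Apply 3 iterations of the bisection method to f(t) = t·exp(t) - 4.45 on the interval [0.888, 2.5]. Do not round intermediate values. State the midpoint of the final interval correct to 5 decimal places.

1.19025

f(0.888000) = -2.291925, f(2.500000) = 26.006235 (opposite signs)
step 1: m = 1.694000, f(m) = 4.767396 > 0 → root in [0.888000, 1.694000]
step 2: m = 1.291000, f(m) = 0.244620 > 0 → root in [0.888000, 1.291000]
step 3: m = 1.089500, f(m) = -1.211148 < 0 → root in [1.089500, 1.291000]
Midpoint of [1.089500, 1.291000] = 1.190250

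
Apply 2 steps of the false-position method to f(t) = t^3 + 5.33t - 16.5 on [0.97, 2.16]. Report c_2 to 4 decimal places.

f(0.970000) = -10.417227, f(2.160000) = 5.090496
step 1: c = 1.769376, f(c) = -1.529857 < 0 → new bracket [1.769376, 2.160000]
step 2: c = 1.859643, f(c) = -0.156954 < 0 → new bracket [1.859643, 2.160000]

1.8596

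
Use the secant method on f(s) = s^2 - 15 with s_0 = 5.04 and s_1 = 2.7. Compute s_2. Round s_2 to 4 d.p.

f(s_0) = 10.401600, f(s_1) = -7.710000
s_2 = 2.700000 - (-7.710000)·(2.700000 - 5.040000)/(-7.710000 - (10.401600)) = 3.696124; f(s_2) = -1.338667

3.6961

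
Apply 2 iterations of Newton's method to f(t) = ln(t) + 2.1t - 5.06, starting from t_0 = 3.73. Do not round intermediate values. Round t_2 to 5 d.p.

f'(t) = 1/t + 2.1
t_0 = 3.730000: f = 4.089408, f' = 2.368097 → t_1 = 3.730000 - (4.089408)/(2.368097) = 2.003124
t_1 = 2.003124: f = -0.158731, f' = 2.599220 → t_2 = 2.003124 - (-0.158731)/(2.599220) = 2.064193

2.06419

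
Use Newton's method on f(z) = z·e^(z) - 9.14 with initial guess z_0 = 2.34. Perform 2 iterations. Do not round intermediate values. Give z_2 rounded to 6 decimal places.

1.716974

f'(z) = (z + 1)·e^(z)
z_0 = 2.340000: f = 15.152094, f' = 34.673330 → z_1 = 2.340000 - (15.152094)/(34.673330) = 1.903004
z_1 = 1.903004: f = 3.621569, f' = 19.467581 → z_2 = 1.903004 - (3.621569)/(19.467581) = 1.716974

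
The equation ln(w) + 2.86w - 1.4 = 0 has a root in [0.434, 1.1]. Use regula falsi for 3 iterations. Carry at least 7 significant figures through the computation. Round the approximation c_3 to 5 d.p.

False-position update: c = (a·f(b) − b·f(a))/(f(b) − f(a)); replace the endpoint whose sign matches f(c).
f(0.434000) = -0.993471, f(1.100000) = 1.841310
step 1: c = 0.667405, f(c) = 0.104419 > 0 → new bracket [0.434000, 0.667405]
step 2: c = 0.645206, f(c) = 0.007103 > 0 → new bracket [0.434000, 0.645206]
step 3: c = 0.643707, f(c) = 0.000488 > 0 → new bracket [0.434000, 0.643707]

0.64371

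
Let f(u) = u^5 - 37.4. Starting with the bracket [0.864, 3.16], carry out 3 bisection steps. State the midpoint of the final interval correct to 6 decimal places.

2.155500

f(0.864000) = -36.918531, f(3.160000) = 277.690575 (opposite signs)
step 1: m = 2.012000, f(m) = -4.428411 < 0 → root in [2.012000, 3.160000]
step 2: m = 2.586000, f(m) = 78.249192 > 0 → root in [2.012000, 2.586000]
step 3: m = 2.299000, f(m) = 26.823631 > 0 → root in [2.012000, 2.299000]
Midpoint of [2.012000, 2.299000] = 2.155500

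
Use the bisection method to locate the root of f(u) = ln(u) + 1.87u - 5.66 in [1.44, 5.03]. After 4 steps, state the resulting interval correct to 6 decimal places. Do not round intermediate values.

f(1.440000) = -2.602557, f(5.030000) = 5.361520 (opposite signs)
step 1: m = 3.235000, f(m) = 1.563479 > 0 → root in [1.440000, 3.235000]
step 2: m = 2.337500, f(m) = -0.439793 < 0 → root in [2.337500, 3.235000]
step 3: m = 2.786250, f(m) = 0.574984 > 0 → root in [2.337500, 2.786250]
step 4: m = 2.561875, f(m) = 0.071446 > 0 → root in [2.337500, 2.561875]

[2.337500, 2.561875]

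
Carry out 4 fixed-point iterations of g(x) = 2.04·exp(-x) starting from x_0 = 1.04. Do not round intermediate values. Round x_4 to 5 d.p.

0.95734

x_1 = g(1.040000) = 0.721048
x_2 = g(0.721048) = 0.991935
x_3 = g(0.991935) = 0.756551
x_4 = g(0.756551) = 0.957336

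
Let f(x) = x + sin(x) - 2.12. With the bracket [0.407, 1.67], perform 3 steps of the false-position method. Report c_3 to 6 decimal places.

1.195112

False-position update: c = (a·f(b) − b·f(a))/(f(b) − f(a)); replace the endpoint whose sign matches f(c).
f(0.407000) = -1.317144, f(1.670000) = 0.545083
step 1: c = 1.300313, f(c) = 0.143955 > 0 → new bracket [0.407000, 1.300313]
step 2: c = 1.212299, f(c) = 0.028725 > 0 → new bracket [0.407000, 1.212299]
step 3: c = 1.195112, f(c) = 0.005369 > 0 → new bracket [0.407000, 1.195112]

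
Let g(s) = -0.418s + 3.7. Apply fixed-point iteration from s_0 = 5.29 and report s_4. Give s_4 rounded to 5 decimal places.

2.69115

s_1 = g(5.290000) = 1.488780
s_2 = g(1.488780) = 3.077690
s_3 = g(3.077690) = 2.413526
s_4 = g(2.413526) = 2.691146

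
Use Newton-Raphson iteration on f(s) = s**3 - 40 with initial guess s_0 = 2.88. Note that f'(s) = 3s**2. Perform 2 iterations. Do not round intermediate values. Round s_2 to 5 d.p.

s_0 = 2.880000: f = -16.112128, f' = 24.883200 → s_1 = 2.880000 - (-16.112128)/(24.883200) = 3.527510
s_1 = 3.527510: f = 3.893970, f' = 37.329986 → s_2 = 3.527510 - (3.893970)/(37.329986) = 3.423198

3.42320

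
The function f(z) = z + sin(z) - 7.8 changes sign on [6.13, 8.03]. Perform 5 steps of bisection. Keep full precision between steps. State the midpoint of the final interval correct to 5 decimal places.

f(6.130000) = -1.822587, f(8.030000) = 1.214549 (opposite signs)
step 1: m = 7.080000, f(m) = -0.004867 < 0 → root in [7.080000, 8.030000]
step 2: m = 7.555000, f(m) = 0.710637 > 0 → root in [7.080000, 7.555000]
step 3: m = 7.317500, f(m) = 0.377012 > 0 → root in [7.080000, 7.317500]
step 4: m = 7.198750, f(m) = 0.191657 > 0 → root in [7.080000, 7.198750]
step 5: m = 7.139375, f(m) = 0.094726 > 0 → root in [7.080000, 7.139375]
Midpoint of [7.080000, 7.139375] = 7.109687

7.10969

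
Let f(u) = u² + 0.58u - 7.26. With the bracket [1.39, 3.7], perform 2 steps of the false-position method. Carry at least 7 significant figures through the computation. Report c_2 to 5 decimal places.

2.37398

f(1.390000) = -4.521700, f(3.700000) = 8.576000
step 1: c = 2.187478, f(c) = -1.206203 < 0 → new bracket [2.187478, 3.700000]
step 2: c = 2.373981, f(c) = -0.247306 < 0 → new bracket [2.373981, 3.700000]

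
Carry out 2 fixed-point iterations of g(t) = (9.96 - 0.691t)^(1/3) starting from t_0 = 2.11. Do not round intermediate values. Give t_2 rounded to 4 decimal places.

2.0448

t_1 = g(2.110000) = 2.040987
t_2 = g(2.040987) = 2.044796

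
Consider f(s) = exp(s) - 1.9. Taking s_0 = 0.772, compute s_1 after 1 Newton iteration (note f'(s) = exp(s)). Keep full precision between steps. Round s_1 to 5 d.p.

s_0 = 0.772000: f = 0.264090, f' = 2.164090 → s_1 = 0.772000 - (0.264090)/(2.164090) = 0.649967

0.64997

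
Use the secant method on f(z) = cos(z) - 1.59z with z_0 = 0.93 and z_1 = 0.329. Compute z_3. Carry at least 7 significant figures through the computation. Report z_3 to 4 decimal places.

f(z_0) = -0.880866, f(z_1) = 0.423256
z_2 = 0.329000 - (0.423256)·(0.329000 - 0.930000)/(0.423256 - (-0.880866)) = 0.524056; f(z_2) = 0.032548
z_3 = 0.524056 - (0.032548)·(0.524056 - 0.329000)/(0.032548 - (0.423256)) = 0.540305; f(z_3) = -0.001533

0.5403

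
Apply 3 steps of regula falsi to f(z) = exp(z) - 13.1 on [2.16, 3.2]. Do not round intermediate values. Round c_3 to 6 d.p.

2.562753

False-position update: c = (a·f(b) − b·f(a))/(f(b) − f(a)); replace the endpoint whose sign matches f(c).
f(2.160000) = -4.428862, f(3.200000) = 11.432530
step 1: c = 2.450392, f(c) = -1.507113 < 0 → new bracket [2.450392, 3.200000]
step 2: c = 2.537700, f(c) = -0.449453 < 0 → new bracket [2.537700, 3.200000]
step 3: c = 2.562753, f(c) = -0.128523 < 0 → new bracket [2.562753, 3.200000]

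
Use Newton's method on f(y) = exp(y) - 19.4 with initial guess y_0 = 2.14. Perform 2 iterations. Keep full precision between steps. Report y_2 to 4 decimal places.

f'(y) = exp(y)
y_0 = 2.140000: f = -10.900562, f' = 8.499438 → y_1 = 2.140000 - (-10.900562)/(8.499438) = 3.422504
y_1 = 3.422504: f = 11.246055, f' = 30.646055 → y_2 = 3.422504 - (11.246055)/(30.646055) = 3.055538

3.0555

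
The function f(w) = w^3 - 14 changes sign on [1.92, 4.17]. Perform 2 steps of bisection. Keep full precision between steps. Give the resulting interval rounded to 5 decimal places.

f(1.920000) = -6.922112, f(4.170000) = 58.511713 (opposite signs)
step 1: m = 3.045000, f(m) = 14.233316 > 0 → root in [1.920000, 3.045000]
step 2: m = 2.482500, f(m) = 1.299167 > 0 → root in [1.920000, 2.482500]

[1.92000, 2.48250]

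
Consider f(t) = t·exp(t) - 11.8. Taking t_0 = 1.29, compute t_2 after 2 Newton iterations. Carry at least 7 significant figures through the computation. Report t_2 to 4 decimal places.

f'(t) = (t + 1)·exp(t)
t_0 = 1.290000: f = -7.113705, f' = 8.319081 → t_1 = 1.290000 - (-7.113705)/(8.319081) = 2.145107
t_1 = 2.145107: f = 6.525556, f' = 26.868512 → t_2 = 2.145107 - (6.525556)/(26.868512) = 1.902237

1.9022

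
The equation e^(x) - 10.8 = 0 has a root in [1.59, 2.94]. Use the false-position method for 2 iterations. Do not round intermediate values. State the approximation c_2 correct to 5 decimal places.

2.32157

False-position update: c = (a·f(b) − b·f(a))/(f(b) − f(a)); replace the endpoint whose sign matches f(c).
f(1.590000) = -5.896251, f(2.940000) = 8.115846
step 1: c = 2.158076, f(c) = -2.145528 < 0 → new bracket [2.158076, 2.940000]
step 2: c = 2.321567, f(c) = -0.608369 < 0 → new bracket [2.321567, 2.940000]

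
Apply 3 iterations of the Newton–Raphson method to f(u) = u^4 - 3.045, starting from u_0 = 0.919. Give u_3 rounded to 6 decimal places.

1.330120

f'(u) = 4u^3
u_0 = 0.919000: f = -2.331717, f' = 3.104606 → u_1 = 0.919000 - (-2.331717)/(3.104606) = 1.670051
u_1 = 1.670051: f = 4.733908, f' = 18.631549 → u_2 = 1.670051 - (4.733908)/(18.631549) = 1.415970
u_2 = 1.415970: f = 0.974915, f' = 11.355927 → u_3 = 1.415970 - (0.974915)/(11.355927) = 1.330120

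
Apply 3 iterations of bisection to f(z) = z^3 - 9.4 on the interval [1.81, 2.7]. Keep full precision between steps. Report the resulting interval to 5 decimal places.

f(1.810000) = -3.470259, f(2.700000) = 10.283000 (opposite signs)
step 1: m = 2.255000, f(m) = 2.066731 > 0 → root in [1.810000, 2.255000]
step 2: m = 2.032500, f(m) = -1.003628 < 0 → root in [2.032500, 2.255000]
step 3: m = 2.143750, f(m) = 0.451955 > 0 → root in [2.032500, 2.143750]

[2.03250, 2.14375]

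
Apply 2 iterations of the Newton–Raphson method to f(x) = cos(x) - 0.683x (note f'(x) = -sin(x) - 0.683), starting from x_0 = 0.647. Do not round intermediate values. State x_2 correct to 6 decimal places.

0.904783

x_0 = 0.647000: f = 0.355995, f' = -1.285795 → x_1 = 0.647000 - (0.355995)/(-1.285795) = 0.923867
x_1 = 0.923867: f = -0.028263, f' = -1.480939 → x_2 = 0.923867 - (-0.028263)/(-1.480939) = 0.904783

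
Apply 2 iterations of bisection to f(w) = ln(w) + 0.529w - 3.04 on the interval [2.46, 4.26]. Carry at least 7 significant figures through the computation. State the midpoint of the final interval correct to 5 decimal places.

f(2.460000) = -0.838499, f(4.260000) = 0.662809 (opposite signs)
step 1: m = 3.360000, f(m) = -0.050619 < 0 → root in [3.360000, 4.260000]
step 2: m = 3.810000, f(m) = 0.313119 > 0 → root in [3.360000, 3.810000]
Midpoint of [3.360000, 3.810000] = 3.585000

3.58500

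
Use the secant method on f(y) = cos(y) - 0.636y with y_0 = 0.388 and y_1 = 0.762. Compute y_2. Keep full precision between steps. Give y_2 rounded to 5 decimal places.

0.96497

f(y_0) = 0.678900, f(y_1) = 0.238825
y_2 = 0.762000 - (0.238825)·(0.762000 - 0.388000)/(0.238825 - (0.678900)) = 0.964966; f(y_2) = -0.044274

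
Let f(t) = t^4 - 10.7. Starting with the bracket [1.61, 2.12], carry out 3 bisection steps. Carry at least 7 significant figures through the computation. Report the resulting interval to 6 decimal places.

f(1.610000) = -3.981018, f(2.120000) = 9.499631 (opposite signs)
step 1: m = 1.865000, f(m) = 1.398049 > 0 → root in [1.610000, 1.865000]
step 2: m = 1.737500, f(m) = -1.586205 < 0 → root in [1.737500, 1.865000]
step 3: m = 1.801250, f(m) = -0.173210 < 0 → root in [1.801250, 1.865000]

[1.801250, 1.865000]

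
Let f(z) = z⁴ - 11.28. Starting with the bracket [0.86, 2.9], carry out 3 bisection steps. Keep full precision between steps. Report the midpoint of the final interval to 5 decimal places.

1.75250

f(0.860000) = -10.732992, f(2.900000) = 59.448100 (opposite signs)
step 1: m = 1.880000, f(m) = 1.211983 > 0 → root in [0.860000, 1.880000]
step 2: m = 1.370000, f(m) = -7.757246 < 0 → root in [1.370000, 1.880000]
step 3: m = 1.625000, f(m) = -4.307100 < 0 → root in [1.625000, 1.880000]
Midpoint of [1.625000, 1.880000] = 1.752500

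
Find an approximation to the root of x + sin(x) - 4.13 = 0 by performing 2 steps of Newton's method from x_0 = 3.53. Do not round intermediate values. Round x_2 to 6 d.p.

-10.730333

f'(x) = 1 + cos(x)
x_0 = 3.530000: f = -0.978715, f' = 0.074487 → x_1 = 3.530000 - (-0.978715)/(0.074487) = 16.669475
x_1 = 16.669475: f = 11.719417, f' = 0.427719 → x_2 = 16.669475 - (11.719417)/(0.427719) = -10.730333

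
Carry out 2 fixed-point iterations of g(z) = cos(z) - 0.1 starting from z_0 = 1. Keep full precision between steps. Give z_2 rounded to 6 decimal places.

0.804623

z_1 = g(1.000000) = 0.440302
z_2 = g(0.440302) = 0.804623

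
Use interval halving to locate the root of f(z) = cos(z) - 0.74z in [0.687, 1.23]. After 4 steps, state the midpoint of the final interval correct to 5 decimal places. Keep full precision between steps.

0.87366

f(0.687000) = 0.264772, f(1.230000) = -0.575962 (opposite signs)
step 1: m = 0.958500, f(m) = -0.134542 < 0 → root in [0.687000, 0.958500]
step 2: m = 0.822750, f(m) = 0.071373 > 0 → root in [0.822750, 0.958500]
step 3: m = 0.890625, f(m) = -0.030136 < 0 → root in [0.822750, 0.890625]
step 4: m = 0.856688, f(m) = 0.020995 > 0 → root in [0.856688, 0.890625]
Midpoint of [0.856688, 0.890625] = 0.873656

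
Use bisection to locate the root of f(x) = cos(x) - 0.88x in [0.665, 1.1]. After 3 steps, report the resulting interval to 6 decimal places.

[0.773750, 0.828125]

f(0.665000) = 0.201717, f(1.100000) = -0.514404 (opposite signs)
step 1: m = 0.882500, f(m) = -0.141378 < 0 → root in [0.665000, 0.882500]
step 2: m = 0.773750, f(m) = 0.034395 > 0 → root in [0.773750, 0.882500]
step 3: m = 0.828125, f(m) = -0.052492 < 0 → root in [0.773750, 0.828125]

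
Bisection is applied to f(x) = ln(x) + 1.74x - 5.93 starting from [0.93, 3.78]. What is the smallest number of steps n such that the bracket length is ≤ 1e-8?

Initial width b − a = 3.78 − 0.93 = 2.850000.
After n steps the width is (b−a)/2^n; need (b−a)/2^n ≤ 1e-8.
So n ≥ log₂(2.850000/1e-8) = log₂(285000000.0000) ≈ 28.0864.
Hence n = 29.

29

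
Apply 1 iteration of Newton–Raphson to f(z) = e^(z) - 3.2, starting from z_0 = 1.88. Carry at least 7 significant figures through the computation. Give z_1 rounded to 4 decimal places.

f'(z) = e^(z)
z_0 = 1.880000: f = 3.353505, f' = 6.553505 → z_1 = 1.880000 - (3.353505)/(6.553505) = 1.368288

1.3683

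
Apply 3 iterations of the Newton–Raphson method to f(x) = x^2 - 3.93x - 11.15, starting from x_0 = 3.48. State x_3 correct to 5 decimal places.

5.84990

f'(x) = 2x - 3.93
x_0 = 3.480000: f = -12.716000, f' = 3.030000 → x_1 = 3.480000 - (-12.716000)/(3.030000) = 7.676700
x_1 = 7.676700: f = 17.612288, f' = 11.423399 → x_2 = 7.676700 - (17.612288)/(11.423399) = 6.134927
x_2 = 6.134927: f = 2.377064, f' = 8.339853 → x_3 = 6.134927 - (2.377064)/(8.339853) = 5.849902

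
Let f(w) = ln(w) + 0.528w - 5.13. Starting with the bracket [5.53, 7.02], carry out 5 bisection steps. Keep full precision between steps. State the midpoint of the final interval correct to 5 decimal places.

6.25172

f(5.530000) = -0.499972, f(7.020000) = 0.525323 (opposite signs)
step 1: m = 6.275000, f(m) = 0.019773 > 0 → root in [5.530000, 6.275000]
step 2: m = 5.902500, f(m) = -0.238104 < 0 → root in [5.902500, 6.275000]
step 3: m = 6.088750, f(m) = -0.108697 < 0 → root in [6.088750, 6.275000]
step 4: m = 6.181875, f(m) = -0.044348 < 0 → root in [6.181875, 6.275000]
step 5: m = 6.228438, f(m) = -0.012260 < 0 → root in [6.228438, 6.275000]
Midpoint of [6.228438, 6.275000] = 6.251719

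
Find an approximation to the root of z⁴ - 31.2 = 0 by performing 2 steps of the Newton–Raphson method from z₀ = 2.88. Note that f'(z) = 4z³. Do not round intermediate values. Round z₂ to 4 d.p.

2.3723

Newton update: z ← z − f(z)/f'(z).
z_0 = 2.880000: f = 37.597071, f' = 95.551488 → z_1 = 2.880000 - (37.597071)/(95.551488) = 2.486526
z_1 = 2.486526: f = 7.027130, f' = 61.494852 → z_2 = 2.486526 - (7.027130)/(61.494852) = 2.372254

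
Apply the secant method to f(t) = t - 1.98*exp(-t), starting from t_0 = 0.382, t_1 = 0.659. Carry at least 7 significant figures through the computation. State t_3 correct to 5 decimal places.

0.84704

Secant update: t_(k+1) = t_k − f(t_k)·(t_k − t_(k-1))/(f(t_k) − f(t_(k-1))).
f(t_0) = -0.969340, f(t_1) = -0.365390
t_2 = 0.659000 - (-0.365390)·(0.659000 - 0.382000)/(-0.365390 - (-0.969340)) = 0.826585; f(t_2) = -0.039747
t_3 = 0.826585 - (-0.039747)·(0.826585 - 0.659000)/(-0.039747 - (-0.365390)) = 0.847039; f(t_3) = -0.001751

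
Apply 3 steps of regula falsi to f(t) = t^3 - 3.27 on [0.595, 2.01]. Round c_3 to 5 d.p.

False-position update: c = (a·f(b) − b·f(a))/(f(b) − f(a)); replace the endpoint whose sign matches f(c).
f(0.595000) = -3.059355, f(2.010000) = 4.850601
step 1: c = 1.142283, f(c) = -1.779536 < 0 → new bracket [1.142283, 2.010000]
step 2: c = 1.375179, f(c) = -0.669373 < 0 → new bracket [1.375179, 2.010000]
step 3: c = 1.452160, f(c) = -0.207729 < 0 → new bracket [1.452160, 2.010000]

1.45216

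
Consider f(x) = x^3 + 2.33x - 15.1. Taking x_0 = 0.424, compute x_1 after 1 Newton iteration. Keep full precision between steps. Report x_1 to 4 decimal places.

5.3157

f'(x) = 3x^2 + 2.33
x_0 = 0.424000: f = -14.035855, f' = 2.869328 → x_1 = 0.424000 - (-14.035855)/(2.869328) = 5.315687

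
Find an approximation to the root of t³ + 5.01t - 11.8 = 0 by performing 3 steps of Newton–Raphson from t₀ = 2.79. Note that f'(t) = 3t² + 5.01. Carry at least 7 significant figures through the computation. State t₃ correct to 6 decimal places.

1.575982

t_0 = 2.790000: f = 23.895539, f' = 28.362300 → t_1 = 2.790000 - (23.895539)/(28.362300) = 1.947489
t_1 = 1.947489: f = 5.343194, f' = 16.388145 → t_2 = 1.947489 - (5.343194)/(16.388145) = 1.621449
t_2 = 1.621449: f = 0.586408, f' = 12.897292 → t_3 = 1.621449 - (0.586408)/(12.897292) = 1.575982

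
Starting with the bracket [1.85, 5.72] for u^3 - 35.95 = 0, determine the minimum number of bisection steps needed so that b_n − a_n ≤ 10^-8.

29

Initial width b − a = 5.72 − 1.85 = 3.870000.
After n steps the width is (b−a)/2^n; need (b−a)/2^n ≤ 10^-8.
So n ≥ log₂(3.870000/10^-8) = log₂(387000000.0000) ≈ 28.5278.
Hence n = 29.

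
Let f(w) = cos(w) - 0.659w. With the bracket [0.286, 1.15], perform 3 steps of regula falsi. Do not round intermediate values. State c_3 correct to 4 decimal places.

0.9196

f(0.286000) = 0.770906, f(1.150000) = -0.349363
step 1: c = 0.880556, f(c) = 0.056436 > 0 → new bracket [0.880556, 1.150000]
step 2: c = 0.918029, f(c) = 0.002406 > 0 → new bracket [0.918029, 1.150000]
step 3: c = 0.919616, f(c) = 0.000099 > 0 → new bracket [0.919616, 1.150000]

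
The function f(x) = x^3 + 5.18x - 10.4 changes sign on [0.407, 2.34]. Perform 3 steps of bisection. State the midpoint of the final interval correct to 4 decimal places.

1.4943

f(0.407000) = -8.224321, f(2.340000) = 14.534104 (opposite signs)
step 1: m = 1.373500, f(m) = -0.694159 < 0 → root in [1.373500, 2.340000]
step 2: m = 1.856750, f(m) = 5.619149 > 0 → root in [1.373500, 1.856750]
step 3: m = 1.615125, f(m) = 2.179609 > 0 → root in [1.373500, 1.615125]
Midpoint of [1.373500, 1.615125] = 1.494312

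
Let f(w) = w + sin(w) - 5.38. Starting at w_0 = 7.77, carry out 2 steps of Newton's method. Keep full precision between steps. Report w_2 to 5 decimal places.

6.50163

f'(w) = 1 + cos(w)
w_0 = 7.770000: f = 3.386476, f' = 1.083883 → w_1 = 7.770000 - (3.386476)/(1.083883) = 4.645608
w_1 = 4.645608: f = -1.732163, f' = 0.933268 → w_2 = 4.645608 - (-1.732163)/(0.933268) = 6.501626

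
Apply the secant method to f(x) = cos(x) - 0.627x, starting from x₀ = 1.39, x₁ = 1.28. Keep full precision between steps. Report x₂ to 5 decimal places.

0.95736

f(x_0) = -0.691717, f(x_1) = -0.515845
x_2 = 1.280000 - (-0.515845)·(1.280000 - 1.390000)/(-0.515845 - (-0.691717)) = 0.957363; f(x_2) = -0.024588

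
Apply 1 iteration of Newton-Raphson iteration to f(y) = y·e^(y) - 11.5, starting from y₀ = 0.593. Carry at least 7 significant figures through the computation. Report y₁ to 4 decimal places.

f'(y) = (y + 1)·e^(y)
y_0 = 0.593000: f = -10.427021, f' = 2.882388 → y_1 = 0.593000 - (-10.427021)/(2.882388) = 4.210494

4.2105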